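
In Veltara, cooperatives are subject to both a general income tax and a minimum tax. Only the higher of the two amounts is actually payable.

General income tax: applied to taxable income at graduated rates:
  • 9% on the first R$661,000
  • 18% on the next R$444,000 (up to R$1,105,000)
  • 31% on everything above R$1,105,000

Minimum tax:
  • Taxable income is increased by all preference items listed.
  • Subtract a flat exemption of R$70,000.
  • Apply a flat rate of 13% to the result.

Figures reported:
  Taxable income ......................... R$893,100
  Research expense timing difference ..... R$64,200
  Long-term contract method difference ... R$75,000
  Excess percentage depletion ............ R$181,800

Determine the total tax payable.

R$148,733

Minimum tax:
  Adjusted income: R$893,100 + R$64,200 + R$75,000 + R$181,800 = R$1,214,100
  Less exemption R$70,000 → base R$1,144,100
  R$1,144,100 × 13% = R$148,733

General income tax:
  R$661,000 × 9% = R$59,490
  R$232,100 × 18% = R$41,778
  → R$101,268

R$148,733 > R$101,268, so the minimum tax is the binding amount.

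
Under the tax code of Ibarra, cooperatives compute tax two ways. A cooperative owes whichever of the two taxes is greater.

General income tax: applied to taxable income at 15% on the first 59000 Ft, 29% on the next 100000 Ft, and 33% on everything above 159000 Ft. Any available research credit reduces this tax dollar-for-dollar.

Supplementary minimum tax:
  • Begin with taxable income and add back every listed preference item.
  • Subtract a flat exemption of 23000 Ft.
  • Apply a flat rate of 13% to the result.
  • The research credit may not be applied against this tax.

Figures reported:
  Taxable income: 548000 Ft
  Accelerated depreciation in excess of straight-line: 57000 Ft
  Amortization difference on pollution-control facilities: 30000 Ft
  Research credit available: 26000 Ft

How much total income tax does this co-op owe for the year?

Supplementary minimum tax:
  Adjusted income: 548000 Ft + 57000 Ft + 30000 Ft = 635000 Ft
  Less exemption 23000 Ft → base 612000 Ft
  612000 Ft × 13% = 79560 Ft

General income tax:
  59000 Ft × 15% = 8850 Ft
  100000 Ft × 29% = 29000 Ft
  389000 Ft × 33% = 128370 Ft
  → 166220 Ft
  Less research credit 26000 Ft → 140220 Ft

140220 Ft > 79560 Ft, so the general income tax governs.

140220 Ft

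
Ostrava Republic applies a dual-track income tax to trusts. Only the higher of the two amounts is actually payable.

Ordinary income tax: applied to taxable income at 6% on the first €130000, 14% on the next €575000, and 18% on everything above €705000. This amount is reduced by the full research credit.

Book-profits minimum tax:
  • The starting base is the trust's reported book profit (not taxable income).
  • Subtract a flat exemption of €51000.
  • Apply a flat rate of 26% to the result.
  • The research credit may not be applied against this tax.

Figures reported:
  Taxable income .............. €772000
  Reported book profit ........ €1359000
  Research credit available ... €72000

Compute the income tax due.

€340080

Ordinary income tax:
  €130000 × 6% = €7800
  €575000 × 14% = €80500
  €67000 × 18% = €12060
  → €100360
  Less research credit €72000 → €28360

Book-profits minimum tax:
  Base (reported book profit): €1359000
  Less exemption €51000 → base €1308000
  €1308000 × 26% = €340080

€340080 > €28360, so the book-profits minimum tax is the binding amount.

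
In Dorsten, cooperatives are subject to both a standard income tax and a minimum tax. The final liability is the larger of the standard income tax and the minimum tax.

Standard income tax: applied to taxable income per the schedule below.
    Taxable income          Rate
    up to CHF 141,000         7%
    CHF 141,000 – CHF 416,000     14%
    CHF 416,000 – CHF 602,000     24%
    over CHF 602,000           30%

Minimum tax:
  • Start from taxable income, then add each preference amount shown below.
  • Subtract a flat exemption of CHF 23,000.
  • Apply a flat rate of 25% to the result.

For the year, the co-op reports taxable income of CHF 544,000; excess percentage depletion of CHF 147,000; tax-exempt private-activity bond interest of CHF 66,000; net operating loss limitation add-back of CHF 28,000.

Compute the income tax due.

Standard income tax:
  CHF 141,000 × 7% = CHF 9,870
  CHF 275,000 × 14% = CHF 38,500
  CHF 128,000 × 24% = CHF 30,720
  → CHF 79,090

Minimum tax:
  Adjusted income: CHF 544,000 + CHF 147,000 + CHF 66,000 + CHF 28,000 = CHF 785,000
  Less exemption CHF 23,000 → base CHF 762,000
  CHF 762,000 × 25% = CHF 190,500

CHF 190,500 > CHF 79,090, so the minimum tax is the binding amount.

CHF 190,500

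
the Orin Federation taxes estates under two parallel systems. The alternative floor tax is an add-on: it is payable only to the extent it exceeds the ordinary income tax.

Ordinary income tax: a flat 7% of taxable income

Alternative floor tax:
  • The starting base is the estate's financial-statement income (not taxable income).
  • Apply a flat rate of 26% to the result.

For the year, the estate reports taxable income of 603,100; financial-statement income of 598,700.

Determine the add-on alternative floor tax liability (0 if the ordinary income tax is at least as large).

113,445

Ordinary income tax:
  603,100 × 7% = 42,217

Alternative floor tax:
  Base (financial-statement income): 598,700
  598,700 × 26% = 155,662

Excess of alternative floor tax over ordinary income tax: 155,662 − 42,217 = 113,445.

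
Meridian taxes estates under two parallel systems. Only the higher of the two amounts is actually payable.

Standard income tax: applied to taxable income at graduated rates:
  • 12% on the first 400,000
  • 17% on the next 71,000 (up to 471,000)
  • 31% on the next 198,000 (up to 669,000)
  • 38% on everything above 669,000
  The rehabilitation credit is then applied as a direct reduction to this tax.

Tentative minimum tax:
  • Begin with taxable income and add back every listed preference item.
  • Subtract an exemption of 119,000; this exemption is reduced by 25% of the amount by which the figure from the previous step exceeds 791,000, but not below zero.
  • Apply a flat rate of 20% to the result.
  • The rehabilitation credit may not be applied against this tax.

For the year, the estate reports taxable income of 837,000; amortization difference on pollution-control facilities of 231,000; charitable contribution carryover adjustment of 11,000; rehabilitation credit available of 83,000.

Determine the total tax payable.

206,400

Standard income tax:
  400,000 × 12% = 48,000
  71,000 × 17% = 12,070
  198,000 × 31% = 61,380
  168,000 × 38% = 63,840
  → 185,290
  Less rehabilitation credit 83,000 → 102,290

Tentative minimum tax:
  Adjusted income: 837,000 + 231,000 + 11,000 = 1,079,000
  Exemption: 119,000 − 25% × (1,079,000 − 791,000) = 119,000 − 72,000 = 47,000
  Base: 1,079,000 − 47,000 = 1,032,000
  1,032,000 × 20% = 206,400

206,400 > 102,290, so the tentative minimum tax is the binding amount.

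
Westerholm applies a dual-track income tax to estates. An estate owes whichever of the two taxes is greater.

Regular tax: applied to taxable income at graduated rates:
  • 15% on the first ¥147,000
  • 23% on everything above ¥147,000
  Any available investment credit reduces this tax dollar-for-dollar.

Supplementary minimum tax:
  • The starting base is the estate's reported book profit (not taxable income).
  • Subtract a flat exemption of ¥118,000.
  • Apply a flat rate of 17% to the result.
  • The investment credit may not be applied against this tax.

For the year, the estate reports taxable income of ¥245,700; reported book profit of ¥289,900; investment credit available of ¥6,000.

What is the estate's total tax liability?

¥38,751

Supplementary minimum tax:
  Base (reported book profit): ¥289,900
  Less exemption ¥118,000 → base ¥171,900
  ¥171,900 × 17% = ¥29,223

Regular tax:
  ¥147,000 × 15% = ¥22,050
  ¥98,700 × 23% = ¥22,701
  → ¥44,751
  Less investment credit ¥6,000 → ¥38,751

¥38,751 > ¥29,223, so the regular tax governs.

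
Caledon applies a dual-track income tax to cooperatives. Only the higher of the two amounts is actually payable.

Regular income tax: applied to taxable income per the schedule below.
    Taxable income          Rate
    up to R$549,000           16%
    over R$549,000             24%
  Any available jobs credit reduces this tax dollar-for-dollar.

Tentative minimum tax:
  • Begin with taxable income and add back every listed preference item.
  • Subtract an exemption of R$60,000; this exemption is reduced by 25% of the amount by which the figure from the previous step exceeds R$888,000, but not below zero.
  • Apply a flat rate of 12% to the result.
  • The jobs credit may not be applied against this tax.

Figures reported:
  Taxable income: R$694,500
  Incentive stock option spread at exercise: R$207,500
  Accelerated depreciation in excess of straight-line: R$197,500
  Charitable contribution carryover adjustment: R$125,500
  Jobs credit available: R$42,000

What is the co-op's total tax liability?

R$147,000

Tentative minimum tax:
  Adjusted income: R$694,500 + R$207,500 + R$197,500 + R$125,500 = R$1,225,000
  Exemption: 25% × (R$1,225,000 − R$888,000) = R$84,250 ≥ R$60,000, so the exemption is fully phased out
  Base: R$1,225,000 − R$0 = R$1,225,000
  R$1,225,000 × 12% = R$147,000

Regular income tax:
  R$549,000 × 16% = R$87,840
  R$145,500 × 24% = R$34,920
  → R$122,760
  Less jobs credit R$42,000 → R$80,760

R$147,000 > R$80,760, so the tentative minimum tax is the binding amount.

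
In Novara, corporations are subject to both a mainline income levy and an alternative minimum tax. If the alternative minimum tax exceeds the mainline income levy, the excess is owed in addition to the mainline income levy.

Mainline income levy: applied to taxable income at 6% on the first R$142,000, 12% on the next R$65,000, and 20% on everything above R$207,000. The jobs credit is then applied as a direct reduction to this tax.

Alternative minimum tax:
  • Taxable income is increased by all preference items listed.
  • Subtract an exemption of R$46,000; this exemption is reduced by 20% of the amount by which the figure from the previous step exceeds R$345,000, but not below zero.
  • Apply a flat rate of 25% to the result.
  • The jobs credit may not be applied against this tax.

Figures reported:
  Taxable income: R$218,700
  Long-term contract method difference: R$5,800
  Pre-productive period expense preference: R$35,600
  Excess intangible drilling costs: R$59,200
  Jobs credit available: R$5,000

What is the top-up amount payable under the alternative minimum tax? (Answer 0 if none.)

R$54,665

Alternative minimum tax:
  Adjusted income: R$218,700 + R$5,800 + R$35,600 + R$59,200 = R$319,300
  Exemption: R$319,300 ≤ R$345,000, so full R$46,000 applies
  Base: R$319,300 − R$46,000 = R$273,300
  R$273,300 × 25% = R$68,325

Mainline income levy:
  R$142,000 × 6% = R$8,520
  R$65,000 × 12% = R$7,800
  R$11,700 × 20% = R$2,340
  → R$18,660
  Less jobs credit R$5,000 → R$13,660

Excess of alternative minimum tax over mainline income levy: R$68,325 − R$13,660 = R$54,665.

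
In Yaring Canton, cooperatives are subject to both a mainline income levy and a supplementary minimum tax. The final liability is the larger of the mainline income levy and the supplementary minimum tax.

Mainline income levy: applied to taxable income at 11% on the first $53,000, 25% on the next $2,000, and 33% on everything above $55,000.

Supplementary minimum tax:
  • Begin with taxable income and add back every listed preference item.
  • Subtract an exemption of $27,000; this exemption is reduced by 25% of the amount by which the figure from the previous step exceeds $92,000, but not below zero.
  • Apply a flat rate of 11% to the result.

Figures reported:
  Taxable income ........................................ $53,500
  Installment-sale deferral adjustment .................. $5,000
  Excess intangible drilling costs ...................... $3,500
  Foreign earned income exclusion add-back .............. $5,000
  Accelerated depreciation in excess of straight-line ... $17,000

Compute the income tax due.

Mainline income levy:
  $53,000 × 11% = $5,830
  $500 × 25% = $125
  → $5,955

Supplementary minimum tax:
  Adjusted income: $53,500 + $5,000 + $3,500 + $5,000 + $17,000 = $84,000
  Exemption: $84,000 ≤ $92,000, so full $27,000 applies
  Base: $84,000 − $27,000 = $57,000
  $57,000 × 11% = $6,270

$6,270 > $5,955, so the supplementary minimum tax is the binding amount.

$6,270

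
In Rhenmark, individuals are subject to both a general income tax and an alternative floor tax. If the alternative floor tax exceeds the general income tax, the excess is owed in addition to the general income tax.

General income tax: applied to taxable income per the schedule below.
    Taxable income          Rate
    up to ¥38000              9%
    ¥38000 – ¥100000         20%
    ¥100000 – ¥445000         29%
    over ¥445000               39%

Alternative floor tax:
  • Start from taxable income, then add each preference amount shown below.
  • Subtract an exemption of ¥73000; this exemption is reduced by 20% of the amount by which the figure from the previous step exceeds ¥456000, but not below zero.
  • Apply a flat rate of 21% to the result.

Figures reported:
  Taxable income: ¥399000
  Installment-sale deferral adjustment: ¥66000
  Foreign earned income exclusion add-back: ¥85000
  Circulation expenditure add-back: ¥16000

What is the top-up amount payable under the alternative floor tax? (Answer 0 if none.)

Alternative floor tax:
  Adjusted income: ¥399000 + ¥66000 + ¥85000 + ¥16000 = ¥566000
  Exemption: ¥73000 − 20% × (¥566000 − ¥456000) = ¥73000 − ¥22000 = ¥51000
  Base: ¥566000 − ¥51000 = ¥515000
  ¥515000 × 21% = ¥108150

General income tax:
  ¥38000 × 9% = ¥3420
  ¥62000 × 20% = ¥12400
  ¥299000 × 29% = ¥86710
  → ¥102530

Excess of alternative floor tax over general income tax: ¥108150 − ¥102530 = ¥5620.

¥5620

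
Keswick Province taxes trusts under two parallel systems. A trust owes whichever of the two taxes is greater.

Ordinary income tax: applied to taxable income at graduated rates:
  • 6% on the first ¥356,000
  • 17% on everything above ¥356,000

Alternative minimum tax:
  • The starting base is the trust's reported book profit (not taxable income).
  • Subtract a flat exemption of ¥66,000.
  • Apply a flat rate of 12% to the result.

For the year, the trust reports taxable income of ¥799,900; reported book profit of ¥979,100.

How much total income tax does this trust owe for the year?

¥109,572

Ordinary income tax:
  ¥356,000 × 6% = ¥21,360
  ¥443,900 × 17% = ¥75,463
  → ¥96,823

Alternative minimum tax:
  Base (reported book profit): ¥979,100
  Less exemption ¥66,000 → base ¥913,100
  ¥913,100 × 12% = ¥109,572

¥109,572 > ¥96,823, so the alternative minimum tax is the binding amount.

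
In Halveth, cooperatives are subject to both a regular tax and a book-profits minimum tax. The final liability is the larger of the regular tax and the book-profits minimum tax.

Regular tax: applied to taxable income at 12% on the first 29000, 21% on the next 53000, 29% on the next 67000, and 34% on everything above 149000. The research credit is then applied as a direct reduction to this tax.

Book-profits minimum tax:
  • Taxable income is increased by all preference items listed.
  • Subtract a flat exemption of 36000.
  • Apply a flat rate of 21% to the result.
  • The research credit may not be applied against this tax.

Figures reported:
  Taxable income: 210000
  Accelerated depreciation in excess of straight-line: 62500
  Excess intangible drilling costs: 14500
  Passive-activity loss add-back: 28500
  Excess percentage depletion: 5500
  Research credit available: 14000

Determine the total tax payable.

59850

Book-profits minimum tax:
  Adjusted income: 210000 + 62500 + 14500 + 28500 + 5500 = 321000
  Less exemption 36000 → base 285000
  285000 × 21% = 59850

Regular tax:
  29000 × 12% = 3480
  53000 × 21% = 11130
  67000 × 29% = 19430
  61000 × 34% = 20740
  → 54780
  Less research credit 14000 → 40780

59850 > 40780, so the book-profits minimum tax is the binding amount.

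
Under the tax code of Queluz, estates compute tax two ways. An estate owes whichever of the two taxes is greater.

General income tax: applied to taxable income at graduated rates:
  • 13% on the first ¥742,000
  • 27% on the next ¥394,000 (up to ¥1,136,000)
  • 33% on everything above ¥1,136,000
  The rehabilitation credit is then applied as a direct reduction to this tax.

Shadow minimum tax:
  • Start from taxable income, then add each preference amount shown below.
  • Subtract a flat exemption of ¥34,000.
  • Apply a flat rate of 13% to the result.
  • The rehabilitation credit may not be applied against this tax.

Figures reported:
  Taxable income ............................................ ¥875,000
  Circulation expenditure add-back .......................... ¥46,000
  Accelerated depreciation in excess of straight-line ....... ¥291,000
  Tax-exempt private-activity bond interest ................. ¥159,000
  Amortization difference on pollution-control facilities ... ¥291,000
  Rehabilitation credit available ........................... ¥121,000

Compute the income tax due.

Shadow minimum tax:
  Adjusted income: ¥875,000 + ¥46,000 + ¥291,000 + ¥159,000 + ¥291,000 = ¥1,662,000
  Less exemption ¥34,000 → base ¥1,628,000
  ¥1,628,000 × 13% = ¥211,640

General income tax:
  ¥742,000 × 13% = ¥96,460
  ¥133,000 × 27% = ¥35,910
  → ¥132,370
  Less rehabilitation credit ¥121,000 → ¥11,370

¥211,640 > ¥11,370, so the shadow minimum tax is the binding amount.

¥211,640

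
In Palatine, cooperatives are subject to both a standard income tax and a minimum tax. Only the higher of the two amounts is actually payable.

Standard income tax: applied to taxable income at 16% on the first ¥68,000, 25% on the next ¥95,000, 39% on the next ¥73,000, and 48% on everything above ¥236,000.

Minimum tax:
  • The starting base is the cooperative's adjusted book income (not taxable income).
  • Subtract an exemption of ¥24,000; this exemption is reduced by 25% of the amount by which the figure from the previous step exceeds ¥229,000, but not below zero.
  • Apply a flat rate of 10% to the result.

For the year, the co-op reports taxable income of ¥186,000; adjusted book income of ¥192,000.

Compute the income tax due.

Minimum tax:
  Base (adjusted book income): ¥192,000
  Exemption: ¥192,000 ≤ ¥229,000, so full ¥24,000 applies
  Base: ¥192,000 − ¥24,000 = ¥168,000
  ¥168,000 × 10% = ¥16,800

Standard income tax:
  ¥68,000 × 16% = ¥10,880
  ¥95,000 × 25% = ¥23,750
  ¥23,000 × 39% = ¥8,970
  → ¥43,600

¥43,600 > ¥16,800, so the standard income tax governs.

¥43,600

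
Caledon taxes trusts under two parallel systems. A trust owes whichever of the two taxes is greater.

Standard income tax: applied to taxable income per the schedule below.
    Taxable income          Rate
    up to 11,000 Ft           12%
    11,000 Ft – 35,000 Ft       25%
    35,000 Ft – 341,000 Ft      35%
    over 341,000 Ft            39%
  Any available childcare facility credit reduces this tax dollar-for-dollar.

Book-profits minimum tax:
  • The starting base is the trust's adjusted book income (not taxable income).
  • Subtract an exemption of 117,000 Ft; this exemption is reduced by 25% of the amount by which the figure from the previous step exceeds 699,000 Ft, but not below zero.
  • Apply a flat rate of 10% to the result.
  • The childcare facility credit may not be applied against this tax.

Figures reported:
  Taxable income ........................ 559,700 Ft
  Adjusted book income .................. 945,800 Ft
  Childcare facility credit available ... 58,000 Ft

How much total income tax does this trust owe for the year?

141,713 Ft

Book-profits minimum tax:
  Base (adjusted book income): 945,800 Ft
  Exemption: 117,000 Ft − 25% × (945,800 Ft − 699,000 Ft) = 117,000 Ft − 61,700 Ft = 55,300 Ft
  Base: 945,800 Ft − 55,300 Ft = 890,500 Ft
  890,500 Ft × 10% = 89,050 Ft

Standard income tax:
  11,000 Ft × 12% = 1,320 Ft
  24,000 Ft × 25% = 6,000 Ft
  306,000 Ft × 35% = 107,100 Ft
  218,700 Ft × 39% = 85,293 Ft
  → 199,713 Ft
  Less childcare facility credit 58,000 Ft → 141,713 Ft

141,713 Ft > 89,050 Ft, so the standard income tax governs.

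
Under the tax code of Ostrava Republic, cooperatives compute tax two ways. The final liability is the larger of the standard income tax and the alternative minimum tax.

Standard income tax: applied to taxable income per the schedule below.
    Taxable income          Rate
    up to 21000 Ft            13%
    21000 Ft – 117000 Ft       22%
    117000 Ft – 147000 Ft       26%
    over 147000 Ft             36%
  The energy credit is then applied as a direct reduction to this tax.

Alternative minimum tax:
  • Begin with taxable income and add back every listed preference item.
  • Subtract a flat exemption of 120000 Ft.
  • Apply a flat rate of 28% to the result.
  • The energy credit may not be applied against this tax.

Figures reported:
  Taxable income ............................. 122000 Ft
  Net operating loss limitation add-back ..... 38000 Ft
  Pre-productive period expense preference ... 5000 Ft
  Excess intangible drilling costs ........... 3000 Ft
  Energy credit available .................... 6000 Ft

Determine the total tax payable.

Standard income tax:
  21000 Ft × 13% = 2730 Ft
  96000 Ft × 22% = 21120 Ft
  5000 Ft × 26% = 1300 Ft
  → 25150 Ft
  Less energy credit 6000 Ft → 19150 Ft

Alternative minimum tax:
  Adjusted income: 122000 Ft + 38000 Ft + 5000 Ft + 3000 Ft = 168000 Ft
  Less exemption 120000 Ft → base 48000 Ft
  48000 Ft × 28% = 13440 Ft

19150 Ft > 13440 Ft, so the standard income tax governs.

19150 Ft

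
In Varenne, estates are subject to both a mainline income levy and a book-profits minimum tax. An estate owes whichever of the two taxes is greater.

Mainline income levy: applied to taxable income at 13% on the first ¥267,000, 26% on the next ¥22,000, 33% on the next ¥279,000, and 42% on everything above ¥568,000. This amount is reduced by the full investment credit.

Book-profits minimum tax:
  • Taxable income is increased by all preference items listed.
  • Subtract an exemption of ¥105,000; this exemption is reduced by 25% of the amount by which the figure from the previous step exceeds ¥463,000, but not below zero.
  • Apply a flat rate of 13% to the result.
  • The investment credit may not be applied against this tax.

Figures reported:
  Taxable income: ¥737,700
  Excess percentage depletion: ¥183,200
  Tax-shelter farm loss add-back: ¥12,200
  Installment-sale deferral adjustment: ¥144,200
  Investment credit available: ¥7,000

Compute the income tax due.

¥196,774

Book-profits minimum tax:
  Adjusted income: ¥737,700 + ¥183,200 + ¥12,200 + ¥144,200 = ¥1,077,300
  Exemption: 25% × (¥1,077,300 − ¥463,000) = ¥153,575 ≥ ¥105,000, so the exemption is fully phased out
  Base: ¥1,077,300 − ¥0 = ¥1,077,300
  ¥1,077,300 × 13% = ¥140,049

Mainline income levy:
  ¥267,000 × 13% = ¥34,710
  ¥22,000 × 26% = ¥5,720
  ¥279,000 × 33% = ¥92,070
  ¥169,700 × 42% = ¥71,274
  → ¥203,774
  Less investment credit ¥7,000 → ¥196,774

¥196,774 > ¥140,049, so the mainline income levy governs.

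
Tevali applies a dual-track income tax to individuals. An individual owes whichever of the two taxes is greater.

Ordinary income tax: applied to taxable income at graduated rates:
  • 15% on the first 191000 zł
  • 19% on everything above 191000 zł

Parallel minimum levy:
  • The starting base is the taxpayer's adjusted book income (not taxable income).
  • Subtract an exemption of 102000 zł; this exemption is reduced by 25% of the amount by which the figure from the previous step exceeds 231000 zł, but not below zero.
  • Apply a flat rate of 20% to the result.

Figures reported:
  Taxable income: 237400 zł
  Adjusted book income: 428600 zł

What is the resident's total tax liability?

75200 zł

Ordinary income tax:
  191000 zł × 15% = 28650 zł
  46400 zł × 19% = 8816 zł
  → 37466 zł

Parallel minimum levy:
  Base (adjusted book income): 428600 zł
  Exemption: 102000 zł − 25% × (428600 zł − 231000 zł) = 102000 zł − 49400 zł = 52600 zł
  Base: 428600 zł − 52600 zł = 376000 zł
  376000 zł × 20% = 75200 zł

75200 zł > 37466 zł, so the parallel minimum levy is the binding amount.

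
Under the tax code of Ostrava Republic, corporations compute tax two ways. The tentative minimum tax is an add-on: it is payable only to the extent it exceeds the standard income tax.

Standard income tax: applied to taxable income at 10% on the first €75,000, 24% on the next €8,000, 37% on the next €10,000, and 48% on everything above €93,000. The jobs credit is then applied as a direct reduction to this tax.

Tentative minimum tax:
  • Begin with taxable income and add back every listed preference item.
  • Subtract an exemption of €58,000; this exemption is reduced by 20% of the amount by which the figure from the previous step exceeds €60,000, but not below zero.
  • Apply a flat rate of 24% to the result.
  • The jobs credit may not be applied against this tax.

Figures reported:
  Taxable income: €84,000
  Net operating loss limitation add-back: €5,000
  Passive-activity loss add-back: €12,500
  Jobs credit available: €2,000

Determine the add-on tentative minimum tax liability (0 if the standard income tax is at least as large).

Standard income tax:
  €75,000 × 10% = €7,500
  €8,000 × 24% = €1,920
  €1,000 × 37% = €370
  → €9,790
  Less jobs credit €2,000 → €7,790

Tentative minimum tax:
  Adjusted income: €84,000 + €5,000 + €12,500 = €101,500
  Exemption: €58,000 − 20% × (€101,500 − €60,000) = €58,000 − €8,300 = €49,700
  Base: €101,500 − €49,700 = €51,800
  €51,800 × 24% = €12,432

Excess of tentative minimum tax over standard income tax: €12,432 − €7,790 = €4,642.

€4,642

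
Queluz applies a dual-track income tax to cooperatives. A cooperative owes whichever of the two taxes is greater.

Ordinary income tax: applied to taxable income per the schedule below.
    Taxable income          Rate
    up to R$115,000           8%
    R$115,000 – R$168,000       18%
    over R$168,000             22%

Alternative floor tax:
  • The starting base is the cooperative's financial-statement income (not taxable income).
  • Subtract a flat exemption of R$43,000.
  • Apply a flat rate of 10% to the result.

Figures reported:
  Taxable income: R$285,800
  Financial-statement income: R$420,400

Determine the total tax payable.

R$44,656

Alternative floor tax:
  Base (financial-statement income): R$420,400
  Less exemption R$43,000 → base R$377,400
  R$377,400 × 10% = R$37,740

Ordinary income tax:
  R$115,000 × 8% = R$9,200
  R$53,000 × 18% = R$9,540
  R$117,800 × 22% = R$25,916
  → R$44,656

R$44,656 > R$37,740, so the ordinary income tax governs.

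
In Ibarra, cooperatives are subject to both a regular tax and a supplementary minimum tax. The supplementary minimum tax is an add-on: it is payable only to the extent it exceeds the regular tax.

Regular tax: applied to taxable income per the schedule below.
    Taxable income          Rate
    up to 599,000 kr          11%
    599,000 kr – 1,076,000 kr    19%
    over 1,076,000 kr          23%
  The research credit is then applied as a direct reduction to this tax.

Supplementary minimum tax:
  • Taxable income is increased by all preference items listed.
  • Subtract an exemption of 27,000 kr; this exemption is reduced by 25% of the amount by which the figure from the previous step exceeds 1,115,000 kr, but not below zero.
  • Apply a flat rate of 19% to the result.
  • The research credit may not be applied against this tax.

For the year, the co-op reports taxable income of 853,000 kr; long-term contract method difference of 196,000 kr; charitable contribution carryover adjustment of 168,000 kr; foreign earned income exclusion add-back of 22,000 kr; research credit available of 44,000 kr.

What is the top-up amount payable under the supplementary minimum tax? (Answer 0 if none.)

Regular tax:
  599,000 kr × 11% = 65,890 kr
  254,000 kr × 19% = 48,260 kr
  → 114,150 kr
  Less research credit 44,000 kr → 70,150 kr

Supplementary minimum tax:
  Adjusted income: 853,000 kr + 196,000 kr + 168,000 kr + 22,000 kr = 1,239,000 kr
  Exemption: 25% × (1,239,000 kr − 1,115,000 kr) = 31,000 kr ≥ 27,000 kr, so the exemption is fully phased out
  Base: 1,239,000 kr − 0 kr = 1,239,000 kr
  1,239,000 kr × 19% = 235,410 kr

Excess of supplementary minimum tax over regular tax: 235,410 kr − 70,150 kr = 165,260 kr.

165,260 kr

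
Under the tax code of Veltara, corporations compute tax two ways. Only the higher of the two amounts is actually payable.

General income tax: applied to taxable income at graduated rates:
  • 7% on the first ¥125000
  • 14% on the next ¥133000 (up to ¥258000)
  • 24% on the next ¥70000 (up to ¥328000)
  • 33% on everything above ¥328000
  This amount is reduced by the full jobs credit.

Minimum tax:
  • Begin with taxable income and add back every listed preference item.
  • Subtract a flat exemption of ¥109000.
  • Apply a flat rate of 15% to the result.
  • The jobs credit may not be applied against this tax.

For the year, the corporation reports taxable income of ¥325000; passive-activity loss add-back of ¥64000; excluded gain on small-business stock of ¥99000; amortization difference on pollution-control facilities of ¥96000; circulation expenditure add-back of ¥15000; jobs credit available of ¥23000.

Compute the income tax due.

¥73500

Minimum tax:
  Adjusted income: ¥325000 + ¥64000 + ¥99000 + ¥96000 + ¥15000 = ¥599000
  Less exemption ¥109000 → base ¥490000
  ¥490000 × 15% = ¥73500

General income tax:
  ¥125000 × 7% = ¥8750
  ¥133000 × 14% = ¥18620
  ¥67000 × 24% = ¥16080
  → ¥43450
  Less jobs credit ¥23000 → ¥20450

¥73500 > ¥20450, so the minimum tax is the binding amount.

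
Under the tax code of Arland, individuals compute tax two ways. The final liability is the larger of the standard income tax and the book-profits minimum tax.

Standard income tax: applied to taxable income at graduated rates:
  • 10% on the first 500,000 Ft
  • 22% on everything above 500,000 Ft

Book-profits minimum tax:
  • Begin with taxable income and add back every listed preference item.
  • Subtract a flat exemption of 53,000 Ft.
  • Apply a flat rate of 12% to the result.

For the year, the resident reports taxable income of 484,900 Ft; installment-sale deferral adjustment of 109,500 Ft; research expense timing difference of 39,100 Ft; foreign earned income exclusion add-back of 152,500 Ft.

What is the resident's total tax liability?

87,960 Ft

Book-profits minimum tax:
  Adjusted income: 484,900 Ft + 109,500 Ft + 39,100 Ft + 152,500 Ft = 786,000 Ft
  Less exemption 53,000 Ft → base 733,000 Ft
  733,000 Ft × 12% = 87,960 Ft

Standard income tax:
  484,900 Ft × 10% = 48,490 Ft

87,960 Ft > 48,490 Ft, so the book-profits minimum tax is the binding amount.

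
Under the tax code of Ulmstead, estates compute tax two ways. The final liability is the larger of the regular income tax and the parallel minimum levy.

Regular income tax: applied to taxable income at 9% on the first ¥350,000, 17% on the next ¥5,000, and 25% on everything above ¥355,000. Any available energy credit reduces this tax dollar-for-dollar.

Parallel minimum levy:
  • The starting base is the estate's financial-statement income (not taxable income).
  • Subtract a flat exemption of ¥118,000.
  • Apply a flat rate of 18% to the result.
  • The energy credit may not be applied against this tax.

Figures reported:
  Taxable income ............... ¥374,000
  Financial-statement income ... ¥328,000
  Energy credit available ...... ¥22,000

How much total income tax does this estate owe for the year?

Regular income tax:
  ¥350,000 × 9% = ¥31,500
  ¥5,000 × 17% = ¥850
  ¥19,000 × 25% = ¥4,750
  → ¥37,100
  Less energy credit ¥22,000 → ¥15,100

Parallel minimum levy:
  Base (financial-statement income): ¥328,000
  Less exemption ¥118,000 → base ¥210,000
  ¥210,000 × 18% = ¥37,800

¥37,800 > ¥15,100, so the parallel minimum levy is the binding amount.

¥37,800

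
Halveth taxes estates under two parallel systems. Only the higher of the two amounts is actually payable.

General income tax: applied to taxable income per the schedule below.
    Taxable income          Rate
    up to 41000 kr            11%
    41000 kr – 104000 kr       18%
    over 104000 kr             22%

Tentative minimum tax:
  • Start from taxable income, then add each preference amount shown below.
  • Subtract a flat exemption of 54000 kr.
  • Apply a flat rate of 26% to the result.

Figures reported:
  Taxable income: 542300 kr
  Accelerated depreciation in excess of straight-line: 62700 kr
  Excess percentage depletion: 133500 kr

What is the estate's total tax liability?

General income tax:
  41000 kr × 11% = 4510 kr
  63000 kr × 18% = 11340 kr
  438300 kr × 22% = 96426 kr
  → 112276 kr

Tentative minimum tax:
  Adjusted income: 542300 kr + 62700 kr + 133500 kr = 738500 kr
  Less exemption 54000 kr → base 684500 kr
  684500 kr × 26% = 177970 kr

177970 kr > 112276 kr, so the tentative minimum tax is the binding amount.

177970 kr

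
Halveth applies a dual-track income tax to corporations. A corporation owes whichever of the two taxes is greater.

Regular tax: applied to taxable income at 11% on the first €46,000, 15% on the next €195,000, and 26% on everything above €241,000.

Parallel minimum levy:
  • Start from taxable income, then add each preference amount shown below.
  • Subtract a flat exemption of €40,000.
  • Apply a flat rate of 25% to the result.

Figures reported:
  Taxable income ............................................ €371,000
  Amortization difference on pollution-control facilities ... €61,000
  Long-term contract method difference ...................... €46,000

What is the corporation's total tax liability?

€109,500

Regular tax:
  €46,000 × 11% = €5,060
  €195,000 × 15% = €29,250
  €130,000 × 26% = €33,800
  → €68,110

Parallel minimum levy:
  Adjusted income: €371,000 + €61,000 + €46,000 = €478,000
  Less exemption €40,000 → base €438,000
  €438,000 × 25% = €109,500

€109,500 > €68,110, so the parallel minimum levy is the binding amount.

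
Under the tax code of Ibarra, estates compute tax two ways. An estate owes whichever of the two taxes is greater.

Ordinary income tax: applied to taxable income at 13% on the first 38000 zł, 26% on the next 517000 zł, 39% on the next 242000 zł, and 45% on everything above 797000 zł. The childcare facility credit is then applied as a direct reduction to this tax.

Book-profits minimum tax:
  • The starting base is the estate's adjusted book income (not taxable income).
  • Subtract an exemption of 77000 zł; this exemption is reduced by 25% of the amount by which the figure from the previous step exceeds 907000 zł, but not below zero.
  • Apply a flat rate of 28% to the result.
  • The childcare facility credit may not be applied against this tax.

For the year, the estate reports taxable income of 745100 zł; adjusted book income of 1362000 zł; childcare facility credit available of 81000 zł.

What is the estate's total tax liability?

Ordinary income tax:
  38000 zł × 13% = 4940 zł
  517000 zł × 26% = 134420 zł
  190100 zł × 39% = 74139 zł
  → 213499 zł
  Less childcare facility credit 81000 zł → 132499 zł

Book-profits minimum tax:
  Base (adjusted book income): 1362000 zł
  Exemption: 25% × (1362000 zł − 907000 zł) = 113750 zł ≥ 77000 zł, so the exemption is fully phased out
  Base: 1362000 zł − 0 zł = 1362000 zł
  1362000 zł × 28% = 381360 zł

381360 zł > 132499 zł, so the book-profits minimum tax is the binding amount.

381360 zł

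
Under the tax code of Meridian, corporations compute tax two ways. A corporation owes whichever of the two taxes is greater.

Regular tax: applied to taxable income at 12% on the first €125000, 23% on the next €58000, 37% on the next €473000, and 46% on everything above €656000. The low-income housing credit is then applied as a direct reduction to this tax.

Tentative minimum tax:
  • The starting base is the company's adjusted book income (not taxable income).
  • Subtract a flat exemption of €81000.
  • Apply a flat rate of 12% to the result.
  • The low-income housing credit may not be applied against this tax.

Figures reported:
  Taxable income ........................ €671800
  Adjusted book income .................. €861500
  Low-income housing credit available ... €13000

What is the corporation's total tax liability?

Regular tax:
  €125000 × 12% = €15000
  €58000 × 23% = €13340
  €473000 × 37% = €175010
  €15800 × 46% = €7268
  → €210618
  Less low-income housing credit €13000 → €197618

Tentative minimum tax:
  Base (adjusted book income): €861500
  Less exemption €81000 → base €780500
  €780500 × 12% = €93660

€197618 > €93660, so the regular tax governs.

€197618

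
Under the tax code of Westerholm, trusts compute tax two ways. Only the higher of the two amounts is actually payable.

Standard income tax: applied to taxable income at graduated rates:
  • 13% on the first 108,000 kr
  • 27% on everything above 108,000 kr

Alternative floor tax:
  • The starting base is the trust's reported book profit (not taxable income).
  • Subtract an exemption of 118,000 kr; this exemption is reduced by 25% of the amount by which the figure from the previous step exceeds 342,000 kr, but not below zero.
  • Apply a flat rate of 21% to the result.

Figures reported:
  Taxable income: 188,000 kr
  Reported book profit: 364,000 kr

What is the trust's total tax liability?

Alternative floor tax:
  Base (reported book profit): 364,000 kr
  Exemption: 118,000 kr − 25% × (364,000 kr − 342,000 kr) = 118,000 kr − 5,500 kr = 112,500 kr
  Base: 364,000 kr − 112,500 kr = 251,500 kr
  251,500 kr × 21% = 52,815 kr

Standard income tax:
  108,000 kr × 13% = 14,040 kr
  80,000 kr × 27% = 21,600 kr
  → 35,640 kr

52,815 kr > 35,640 kr, so the alternative floor tax is the binding amount.

52,815 kr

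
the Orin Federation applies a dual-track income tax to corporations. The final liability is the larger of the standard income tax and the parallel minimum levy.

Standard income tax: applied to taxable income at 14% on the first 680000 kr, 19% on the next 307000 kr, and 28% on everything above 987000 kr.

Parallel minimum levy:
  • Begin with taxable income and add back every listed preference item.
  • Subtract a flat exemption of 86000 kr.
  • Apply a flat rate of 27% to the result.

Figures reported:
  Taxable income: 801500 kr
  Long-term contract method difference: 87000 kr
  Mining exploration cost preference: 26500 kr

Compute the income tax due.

223830 kr

Standard income tax:
  680000 kr × 14% = 95200 kr
  121500 kr × 19% = 23085 kr
  → 118285 kr

Parallel minimum levy:
  Adjusted income: 801500 kr + 87000 kr + 26500 kr = 915000 kr
  Less exemption 86000 kr → base 829000 kr
  829000 kr × 27% = 223830 kr

223830 kr > 118285 kr, so the parallel minimum levy is the binding amount.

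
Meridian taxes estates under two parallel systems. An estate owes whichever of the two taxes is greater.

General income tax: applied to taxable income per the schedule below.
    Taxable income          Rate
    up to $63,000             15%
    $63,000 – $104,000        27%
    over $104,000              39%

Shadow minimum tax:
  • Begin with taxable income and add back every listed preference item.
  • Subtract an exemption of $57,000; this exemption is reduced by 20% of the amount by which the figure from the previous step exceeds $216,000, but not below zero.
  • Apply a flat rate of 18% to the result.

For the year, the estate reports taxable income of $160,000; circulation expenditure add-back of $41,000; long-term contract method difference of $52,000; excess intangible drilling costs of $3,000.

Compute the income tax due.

General income tax:
  $63,000 × 15% = $9,450
  $41,000 × 27% = $11,070
  $56,000 × 39% = $21,840
  → $42,360

Shadow minimum tax:
  Adjusted income: $160,000 + $41,000 + $52,000 + $3,000 = $256,000
  Exemption: $57,000 − 20% × ($256,000 − $216,000) = $57,000 − $8,000 = $49,000
  Base: $256,000 − $49,000 = $207,000
  $207,000 × 18% = $37,260

$42,360 > $37,260, so the general income tax governs.

$42,360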